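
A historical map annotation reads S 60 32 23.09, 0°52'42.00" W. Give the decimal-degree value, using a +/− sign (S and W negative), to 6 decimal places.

-60.539747, -0.878333

Latitude: 60° + 32/60 + 23.09/3600 = 60 + 0.533333 + 0.006414 = 60.5397472
S → negative
Longitude: 52′ + 42″ = 52.70000′; 0 + 52.70000/60 = 0.8783333
hemisphere W, so the sign is −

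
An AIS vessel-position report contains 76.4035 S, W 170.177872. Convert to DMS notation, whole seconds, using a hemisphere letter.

76°24′13″ S, 170°10′40″ W

Lat: 0.403500 × 60 = 24.21000′ → 24′, remainder × 60 = 12.60″
λ: whole degrees 170; 10.67232′ → 10′ and 40.34″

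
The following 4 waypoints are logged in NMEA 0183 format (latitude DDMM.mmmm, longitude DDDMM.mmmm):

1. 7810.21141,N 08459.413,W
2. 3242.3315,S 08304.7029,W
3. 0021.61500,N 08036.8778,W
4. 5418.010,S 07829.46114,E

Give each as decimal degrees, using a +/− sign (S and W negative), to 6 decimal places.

Point 1:
  φ: degrees = first 2 digits = 78, minutes = 10.21141; 78 + 10.21141/60 = 78.1701902
  N → positive
  Lon: degrees = first 3 digits = 84, minutes = 59.413; 84 + 59.413/60 = 84.9902167
  W → negative
Point 2:
  φ: degrees = first 2 digits = 32, minutes = 42.3315; 32 + 42.3315/60 = 32.7055250
  hemisphere S, so the sign is −
  Lon: split at 3 digits → 083° and 4.7029′; 83 + 4.7029/60 = 83.0783817
  W ⇒ negate
Point 3:
  Latitude: degrees = first 2 digits = 0, minutes = 21.615; 0 + 21.615/60 = 0.3602500
  N ⇒ keep positive
  λ: degrees = first 3 digits = 80, minutes = 36.8778; 80 + 36.8778/60 = 80.6146300
  W ⇒ negate
Point 4:
  Lat: split at 2 digits → 54° and 18.01′; 54 + 18.01/60 = 54.3001667
  S ⇒ negate
  Longitude: degrees = first 3 digits = 78, minutes = 29.46114; 78 + 29.46114/60 = 78.4910190
  E ⇒ keep positive

1. 78.170190, -84.990217
2. -32.705525, -83.078382
3. 0.360250, -80.614630
4. -54.300167, 78.491019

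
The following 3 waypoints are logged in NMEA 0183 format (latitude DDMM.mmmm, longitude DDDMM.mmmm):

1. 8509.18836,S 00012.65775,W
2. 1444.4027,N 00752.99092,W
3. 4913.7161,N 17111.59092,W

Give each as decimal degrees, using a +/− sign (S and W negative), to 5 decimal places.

1. -85.15314, -0.21096
2. 14.74005, -7.88318
3. 49.22860, -171.19318

Point 1:
  Lat: degrees = first 2 digits = 85, minutes = 9.18836; 85 + 9.18836/60 = 85.153139
  S ⇒ negate
  λ: degrees = first 3 digits = 0, minutes = 12.65775; 0 + 12.65775/60 = 0.210963
  hemisphere W, so the sign is −
Point 2:
  φ: degrees = first 2 digits = 14, minutes = 44.4027; 14 + 44.4027/60 = 14.740045
  N → positive
  λ: split at 3 digits → 007° and 52.99092′; 7 + 52.99092/60 = 7.883182
  W → negative
Point 3:
  Latitude: degrees = first 2 digits = 49, minutes = 13.7161; 49 + 13.7161/60 = 49.228602
  N ⇒ keep positive
  Lon: split at 3 digits → 171° and 11.59092′; 171 + 11.59092/60 = 171.193182
  W ⇒ negate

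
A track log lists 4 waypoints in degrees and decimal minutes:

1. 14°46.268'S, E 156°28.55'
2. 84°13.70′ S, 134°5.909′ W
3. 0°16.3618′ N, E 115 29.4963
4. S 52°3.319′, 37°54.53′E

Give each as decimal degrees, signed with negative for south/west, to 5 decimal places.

Point 1:
  φ: 46.268′ = 0.771133°; total 14.771133
  S ⇒ negate
  Lon: 156 + 28.55/60 = 156.475833
  E → positive
Point 2:
  Lat: 13.7′ = 0.228333°; total 84.228333
  S ⇒ negate
  λ: 5.909′ = 0.098483°; total 134.098483
  W ⇒ negate
Point 3:
  φ: 16.3618′ = 0.272697°; total 0.272697
  N → positive
  Lon: 29.4963′ = 0.491605°; total 115.491605
  E ⇒ keep positive
Point 4:
  Lat: 52 + 3.319/60 = 52.055317
  S → negative
  λ: 37 + 54.53/60 = 37.908833
  E ⇒ keep positive

1. -14.77113, 156.47583
2. -84.22833, -134.09848
3. 0.27270, 115.49161
4. -52.05532, 37.90883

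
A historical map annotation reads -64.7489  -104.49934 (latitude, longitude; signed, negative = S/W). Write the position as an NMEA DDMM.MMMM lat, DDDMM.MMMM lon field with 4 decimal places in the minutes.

6444.9340,S / 10429.9604,W

Latitude is negative → S; |value| = 64.748900
Latitude: 64° + 0.748900 × 60 = 64° 44.934000′
Longitude is negative → W; |value| = 104.499340
λ: minutes = (104.499340 − 104) × 60 = 29.960400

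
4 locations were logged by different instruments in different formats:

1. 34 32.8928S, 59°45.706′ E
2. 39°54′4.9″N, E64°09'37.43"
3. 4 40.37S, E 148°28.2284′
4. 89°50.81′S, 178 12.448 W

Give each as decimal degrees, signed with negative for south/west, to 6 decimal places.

1. -34.548213, 59.761767
2. 39.901361, 64.160397
3. -4.672833, 148.470473
4. -89.846833, -178.207467

Point 1:
  Lat: 34 + 32.8928/60 = 34.5482133
  S ⇒ negate
  λ: 45.706′ = 0.761767°; total 59.7617667
  E → positive
Point 2:
  Latitude: 39° + 54/60 + 4.9/3600 = 39 + 0.900000 + 0.001361 = 39.9013611
  N → positive
  Longitude: 64 + 9/60 + 37.43/3600 = 64.1603972
  E → positive
Point 3:
  Latitude: 4 + 40.37/60 = 4.6728333
  S ⇒ negate
  Longitude: 28.2284′ = 0.470473°; total 148.4704733
  E ⇒ keep positive
Point 4:
  Lat: 50.81′ = 0.846833°; total 89.8468333
  hemisphere S, so the sign is −
  λ: 12.448′ = 0.207467°; total 178.2074667
  W → negative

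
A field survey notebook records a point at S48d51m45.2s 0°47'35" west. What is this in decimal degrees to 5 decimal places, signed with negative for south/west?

-48.86256, -0.79306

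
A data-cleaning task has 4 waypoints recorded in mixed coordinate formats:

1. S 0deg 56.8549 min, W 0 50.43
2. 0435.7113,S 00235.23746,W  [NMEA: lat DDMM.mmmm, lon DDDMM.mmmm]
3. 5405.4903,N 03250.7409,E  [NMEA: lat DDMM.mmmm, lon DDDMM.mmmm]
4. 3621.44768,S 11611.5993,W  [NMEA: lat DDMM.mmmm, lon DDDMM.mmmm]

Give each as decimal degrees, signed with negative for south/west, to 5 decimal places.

1. -0.94758, -0.84050
2. -4.59519, -2.58729
3. 54.09151, 32.84568
4. -36.35746, -116.19332

Point 1:
  Lat: 56.8549′ = 0.947582°; total 0.947582
  S → negative
  Longitude: 0 + 50.43/60 = 0.840500
  W → negative
Point 2:
  Lat: degrees = first 2 digits = 4, minutes = 35.7113; 4 + 35.7113/60 = 4.595188
  hemisphere S, so the sign is −
  Longitude: split at 3 digits → 002° and 35.23746′; 2 + 35.23746/60 = 2.587291
  W ⇒ negate
Point 3:
  Latitude: degrees = first 2 digits = 54, minutes = 5.4903; 54 + 5.4903/60 = 54.091505
  N ⇒ keep positive
  Longitude: degrees = first 3 digits = 32, minutes = 50.7409; 32 + 50.7409/60 = 32.845682
  E → positive
Point 4:
  Latitude: degrees = first 2 digits = 36, minutes = 21.44768; 36 + 21.44768/60 = 36.357461
  S ⇒ negate
  λ: split at 3 digits → 116° and 11.5993′; 116 + 11.5993/60 = 116.193322
  hemisphere W, so the sign is −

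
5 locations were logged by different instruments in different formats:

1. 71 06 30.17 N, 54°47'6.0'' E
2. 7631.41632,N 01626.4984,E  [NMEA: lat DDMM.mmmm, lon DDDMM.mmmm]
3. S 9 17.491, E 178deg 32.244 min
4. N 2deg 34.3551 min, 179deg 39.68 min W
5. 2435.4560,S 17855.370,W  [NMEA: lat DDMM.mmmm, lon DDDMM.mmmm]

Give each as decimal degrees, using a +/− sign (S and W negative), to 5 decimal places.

1. 71.10838, 54.78500
2. 76.52361, 16.44164
3. -9.29152, 178.53740
4. 2.57259, -179.66133
5. -24.59093, -178.92283

Point 1:
  Latitude: 71° + 6/60 + 30.17/3600 = 71 + 0.100000 + 0.008381 = 71.108381
  N ⇒ keep positive
  Lon: 54° + 47/60 + 6/3600 = 54 + 0.783333 + 0.001667 = 54.785000
  E ⇒ keep positive
Point 2:
  Latitude: degrees = first 2 digits = 76, minutes = 31.41632; 76 + 31.41632/60 = 76.523605
  N → positive
  λ: split at 3 digits → 016° and 26.4984′; 16 + 26.4984/60 = 16.441640
  E ⇒ keep positive
Point 3:
  Latitude: 9 + 17.491/60 = 9.291517
  hemisphere S, so the sign is −
  Lon: 178 + 32.244/60 = 178.537400
  E → positive
Point 4:
  Lat: 2 + 34.3551/60 = 2.572585
  N → positive
  Lon: 39.68′ = 0.661333°; total 179.661333
  hemisphere W, so the sign is −
Point 5:
  φ: degrees = first 2 digits = 24, minutes = 35.456; 24 + 35.456/60 = 24.590933
  S → negative
  Longitude: degrees = first 3 digits = 178, minutes = 55.37; 178 + 55.37/60 = 178.922833
  hemisphere W, so the sign is −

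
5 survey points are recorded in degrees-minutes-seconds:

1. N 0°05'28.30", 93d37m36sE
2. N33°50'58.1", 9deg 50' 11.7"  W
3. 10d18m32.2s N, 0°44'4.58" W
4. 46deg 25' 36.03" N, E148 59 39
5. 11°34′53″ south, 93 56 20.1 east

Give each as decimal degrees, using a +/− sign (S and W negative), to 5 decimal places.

1. 0.09119, 93.62667
2. 33.84947, -9.83658
3. 10.30894, -0.73461
4. 46.42668, 148.99417
5. -11.58139, 93.93892

Point 1:
  Lat: 5′ + 28.3″ = 5.47167′; 0 + 5.47167/60 = 0.091194
  N ⇒ keep positive
  Longitude: 37′ + 36″ = 37.60000′; 93 + 37.60000/60 = 93.626667
  E → positive
Point 2:
  Latitude: 33 + 50/60 + 58.1/3600 = 33.849472
  N ⇒ keep positive
  Lon: 9° + 50/60 + 11.7/3600 = 9 + 0.833333 + 0.003250 = 9.836583
  hemisphere W, so the sign is −
Point 3:
  Latitude: 10° + 18/60 + 32.2/3600 = 10 + 0.300000 + 0.008944 = 10.308944
  N ⇒ keep positive
  λ: 44′ + 4.58″ = 44.07633′; 0 + 44.07633/60 = 0.734606
  W → negative
Point 4:
  φ: 25′ + 36.03″ = 25.60050′; 46 + 25.60050/60 = 46.426675
  N ⇒ keep positive
  Lon: 59′ + 39″ = 59.65000′; 148 + 59.65000/60 = 148.994167
  E ⇒ keep positive
Point 5:
  Lat: 34′ + 53″ = 34.88333′; 11 + 34.88333/60 = 11.581389
  hemisphere S, so the sign is −
  Lon: 56′ + 20.1″ = 56.33500′; 93 + 56.33500/60 = 93.938917
  E → positive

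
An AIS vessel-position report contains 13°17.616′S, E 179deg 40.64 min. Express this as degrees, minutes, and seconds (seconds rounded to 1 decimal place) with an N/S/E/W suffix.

Lat: 17.61600′ → 17′ and 0.61600 × 60 = 36.960″
λ: 40.64000′ → 40′ and 0.64000 × 60 = 38.400″

13°17′37.0″ S, 179°40′38.4″ E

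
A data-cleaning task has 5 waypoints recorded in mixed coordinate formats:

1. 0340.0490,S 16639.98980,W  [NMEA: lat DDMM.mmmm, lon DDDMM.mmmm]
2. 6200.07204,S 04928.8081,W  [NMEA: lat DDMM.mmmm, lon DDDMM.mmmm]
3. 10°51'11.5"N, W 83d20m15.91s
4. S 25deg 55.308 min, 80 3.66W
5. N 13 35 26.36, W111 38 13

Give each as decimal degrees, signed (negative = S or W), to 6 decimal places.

Point 1:
  Latitude: split at 2 digits → 03° and 40.049′; 3 + 40.049/60 = 3.6674833
  S → negative
  λ: split at 3 digits → 166° and 39.9898′; 166 + 39.9898/60 = 166.6664967
  hemisphere W, so the sign is −
Point 2:
  Latitude: degrees = first 2 digits = 62, minutes = 0.07204; 62 + 0.07204/60 = 62.0012007
  hemisphere S, so the sign is −
  Lon: degrees = first 3 digits = 49, minutes = 28.8081; 49 + 28.8081/60 = 49.4801350
  W → negative
Point 3:
  Lat: 10° + 51/60 + 11.5/3600 = 10 + 0.850000 + 0.003194 = 10.8531944
  N ⇒ keep positive
  Longitude: 83° + 20/60 + 15.91/3600 = 83 + 0.333333 + 0.004419 = 83.3377528
  W → negative
Point 4:
  Lat: 25 + 55.308/60 = 25.9218000
  S ⇒ negate
  λ: 80 + 3.66/60 = 80.0610000
  W → negative
Point 5:
  Lat: 13 + 35/60 + 26.36/3600 = 13.5906556
  N ⇒ keep positive
  λ: 111° + 38/60 + 13/3600 = 111 + 0.633333 + 0.003611 = 111.6369444
  W ⇒ negate

1. -3.667483, -166.666497
2. -62.001201, -49.480135
3. 10.853194, -83.337753
4. -25.921800, -80.061000
5. 13.590656, -111.636944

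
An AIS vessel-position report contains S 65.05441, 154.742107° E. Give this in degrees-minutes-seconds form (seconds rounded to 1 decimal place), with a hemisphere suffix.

65°03′15.9″ S, 154°44′31.6″ E

Latitude: whole degrees 65; 3.26460′ → 3′ and 15.876″
λ: 0.742107° → 44.52642′; 0.52642 × 60 = 31.585″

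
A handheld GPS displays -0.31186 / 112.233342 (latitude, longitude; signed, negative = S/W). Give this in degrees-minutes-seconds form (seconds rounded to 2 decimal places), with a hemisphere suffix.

0°18′42.70″ S, 112°14′0.03″ E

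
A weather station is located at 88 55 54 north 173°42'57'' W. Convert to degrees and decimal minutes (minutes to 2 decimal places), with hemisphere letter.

88° 55.90′ N, 173° 42.95′ W

Lat: seconds/60 = 0.90000; minutes = 55 + 0.90000 = 55.9000
λ: 42 + 57/60 = 42.9500′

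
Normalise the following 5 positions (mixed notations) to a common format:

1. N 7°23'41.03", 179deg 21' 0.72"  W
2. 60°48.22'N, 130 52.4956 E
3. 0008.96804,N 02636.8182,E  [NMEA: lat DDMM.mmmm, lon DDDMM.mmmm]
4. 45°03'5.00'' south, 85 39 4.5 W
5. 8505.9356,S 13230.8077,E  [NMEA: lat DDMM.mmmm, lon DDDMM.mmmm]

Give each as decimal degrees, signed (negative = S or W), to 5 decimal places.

1. 7.39473, -179.35020
2. 60.80367, 130.87493
3. 0.14947, 26.61364
4. -45.05139, -85.65125
5. -85.09893, 132.51346

Point 1:
  φ: 23′ + 41.03″ = 23.68383′; 7 + 23.68383/60 = 7.394731
  N → positive
  Lon: 21′ + 0.72″ = 21.01200′; 179 + 21.01200/60 = 179.350200
  W → negative
Point 2:
  Lat: 48.22′ = 0.803667°; total 60.803667
  N → positive
  Longitude: 130 + 52.4956/60 = 130.874927
  E ⇒ keep positive
Point 3:
  φ: split at 2 digits → 00° and 8.96804′; 0 + 8.96804/60 = 0.149467
  N → positive
  λ: split at 3 digits → 026° and 36.8182′; 26 + 36.8182/60 = 26.613637
  E ⇒ keep positive
Point 4:
  Lat: 45° + 3/60 + 5/3600 = 45 + 0.050000 + 0.001389 = 45.051389
  S ⇒ negate
  λ: 39′ + 4.5″ = 39.07500′; 85 + 39.07500/60 = 85.651250
  W → negative
Point 5:
  φ: degrees = first 2 digits = 85, minutes = 5.9356; 85 + 5.9356/60 = 85.098927
  S ⇒ negate
  λ: degrees = first 3 digits = 132, minutes = 30.8077; 132 + 30.8077/60 = 132.513462
  E → positive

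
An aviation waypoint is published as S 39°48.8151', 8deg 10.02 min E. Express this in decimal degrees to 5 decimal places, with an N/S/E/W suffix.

39.81359° S, 8.16700° E

Lat: 39 + 48.8151/60 = 39.813585
Lon: 10.02′ = 0.167000°; total 8.167000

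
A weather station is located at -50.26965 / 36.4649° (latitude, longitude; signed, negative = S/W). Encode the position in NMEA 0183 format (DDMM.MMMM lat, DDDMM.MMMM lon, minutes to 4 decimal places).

5016.1790,S / 03627.8940,E

Latitude is negative → S; |value| = 50.269650
Lat: minutes = (50.269650 − 50) × 60 = 16.179000
λ: minutes = (36.464900 − 36) × 60 = 27.894000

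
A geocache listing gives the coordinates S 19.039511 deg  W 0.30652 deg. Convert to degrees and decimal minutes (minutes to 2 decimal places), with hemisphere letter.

Lat: fractional part 0.039511 → 2.3707 minutes
Lon: minutes = (0.306520 − 0) × 60 = 18.3912

19° 2.37′ S, 0° 18.39′ W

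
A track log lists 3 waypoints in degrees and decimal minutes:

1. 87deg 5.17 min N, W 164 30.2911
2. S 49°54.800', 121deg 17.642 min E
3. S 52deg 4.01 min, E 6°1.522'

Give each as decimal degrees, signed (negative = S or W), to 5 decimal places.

1. 87.08617, -164.50485
2. -49.91333, 121.29403
3. -52.06683, 6.02537

Point 1:
  Lat: 87 + 5.17/60 = 87.086167
  N → positive
  Lon: 164 + 30.2911/60 = 164.504852
  W → negative
Point 2:
  Latitude: 49 + 54.8/60 = 49.913333
  S ⇒ negate
  λ: 17.642′ = 0.294033°; total 121.294033
  E ⇒ keep positive
Point 3:
  Latitude: 4.01′ = 0.066833°; total 52.066833
  hemisphere S, so the sign is −
  λ: 6 + 1.522/60 = 6.025367
  E → positive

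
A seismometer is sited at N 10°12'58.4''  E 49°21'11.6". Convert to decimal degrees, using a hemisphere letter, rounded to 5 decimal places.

10.21622° N, 49.35322° E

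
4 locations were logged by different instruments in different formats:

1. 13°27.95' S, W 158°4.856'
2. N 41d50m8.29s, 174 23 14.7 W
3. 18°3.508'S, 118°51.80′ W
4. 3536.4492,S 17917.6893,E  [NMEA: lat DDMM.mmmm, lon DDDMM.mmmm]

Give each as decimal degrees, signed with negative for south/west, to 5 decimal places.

1. -13.46583, -158.08093
2. 41.83564, -174.38742
3. -18.05847, -118.86333
4. -35.60749, 179.29482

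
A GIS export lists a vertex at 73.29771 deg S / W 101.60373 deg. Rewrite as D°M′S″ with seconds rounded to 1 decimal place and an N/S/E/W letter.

Lat: whole degrees 73; 17.86260′ → 17′ and 51.756″
λ: 0.603730° → 36.22380′; 0.22380 × 60 = 13.428″

73°17′51.8″ S, 101°36′13.4″ W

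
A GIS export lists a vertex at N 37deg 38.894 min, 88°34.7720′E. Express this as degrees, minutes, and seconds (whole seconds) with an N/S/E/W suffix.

37°38′54″ N, 88°34′46″ E

Lat: fractional minutes 0.89400 × 60 = 53.64″
Longitude: 34.77200′ → 34′ and 0.77200 × 60 = 46.32″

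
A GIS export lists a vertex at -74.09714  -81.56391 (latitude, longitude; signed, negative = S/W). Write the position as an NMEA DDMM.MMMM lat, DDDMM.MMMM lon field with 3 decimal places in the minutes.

Latitude is negative → S; |value| = 74.097140
Latitude: fractional part 0.097140 → 5.82840 minutes
Longitude is negative → W; |value| = 81.563910
Longitude: fractional part 0.563910 → 33.83460 minutes

7405.828,S / 08133.835,W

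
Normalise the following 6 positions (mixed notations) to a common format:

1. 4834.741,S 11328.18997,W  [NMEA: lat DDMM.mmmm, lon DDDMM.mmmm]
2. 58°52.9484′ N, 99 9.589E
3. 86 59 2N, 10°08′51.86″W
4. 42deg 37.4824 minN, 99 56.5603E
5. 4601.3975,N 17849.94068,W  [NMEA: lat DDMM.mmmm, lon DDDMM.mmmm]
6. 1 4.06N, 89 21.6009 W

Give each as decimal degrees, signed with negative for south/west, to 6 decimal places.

1. -48.579017, -113.469833
2. 58.882473, 99.159817
3. 86.983889, -10.147739
4. 42.624707, 99.942672
5. 46.023292, -178.832345
6. 1.067667, -89.360015

Point 1:
  Latitude: degrees = first 2 digits = 48, minutes = 34.741; 48 + 34.741/60 = 48.5790167
  S → negative
  Longitude: split at 3 digits → 113° and 28.18997′; 113 + 28.18997/60 = 113.4698328
  W ⇒ negate
Point 2:
  Lat: 52.9484′ = 0.882473°; total 58.8824733
  N ⇒ keep positive
  λ: 99 + 9.589/60 = 99.1598167
  E ⇒ keep positive
Point 3:
  Lat: 86 + 59/60 + 2/3600 = 86.9838889
  N ⇒ keep positive
  Longitude: 8′ + 51.86″ = 8.86433′; 10 + 8.86433/60 = 10.1477389
  W → negative
Point 4:
  Lat: 37.4824′ = 0.624707°; total 42.6247067
  N → positive
  λ: 99 + 56.5603/60 = 99.9426717
  E ⇒ keep positive
Point 5:
  Latitude: degrees = first 2 digits = 46, minutes = 1.3975; 46 + 1.3975/60 = 46.0232917
  N → positive
  Longitude: split at 3 digits → 178° and 49.94068′; 178 + 49.94068/60 = 178.8323447
  W → negative
Point 6:
  Latitude: 1 + 4.06/60 = 1.0676667
  N ⇒ keep positive
  λ: 21.6009′ = 0.360015°; total 89.3600150
  W ⇒ negate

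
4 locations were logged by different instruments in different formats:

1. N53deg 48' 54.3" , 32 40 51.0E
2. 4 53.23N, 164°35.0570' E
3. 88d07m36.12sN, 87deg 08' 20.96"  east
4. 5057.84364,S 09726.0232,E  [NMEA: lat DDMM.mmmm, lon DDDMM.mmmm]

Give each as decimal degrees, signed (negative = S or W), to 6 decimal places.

Point 1:
  φ: 53° + 48/60 + 54.3/3600 = 53 + 0.800000 + 0.015083 = 53.8150833
  N → positive
  Longitude: 32 + 40/60 + 51/3600 = 32.6808333
  E → positive
Point 2:
  Lat: 4 + 53.23/60 = 4.8871667
  N → positive
  Longitude: 35.057′ = 0.584283°; total 164.5842833
  E ⇒ keep positive
Point 3:
  Latitude: 88 + 7/60 + 36.12/3600 = 88.1267000
  N ⇒ keep positive
  Lon: 87 + 8/60 + 20.96/3600 = 87.1391556
  E ⇒ keep positive
Point 4:
  Latitude: split at 2 digits → 50° and 57.84364′; 50 + 57.84364/60 = 50.9640607
  S ⇒ negate
  Longitude: split at 3 digits → 097° and 26.0232′; 97 + 26.0232/60 = 97.4337200
  E ⇒ keep positive

1. 53.815083, 32.680833
2. 4.887167, 164.584283
3. 88.126700, 87.139156
4. -50.964061, 97.433720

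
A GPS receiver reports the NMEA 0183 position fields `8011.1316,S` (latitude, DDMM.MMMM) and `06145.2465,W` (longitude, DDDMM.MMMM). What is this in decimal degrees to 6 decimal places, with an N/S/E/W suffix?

80.185527° S, 61.754108° W

φ: degrees = first 2 digits = 80, minutes = 11.1316; 80 + 11.1316/60 = 80.1855267
Longitude: split at 3 digits → 061° and 45.2465′; 61 + 45.2465/60 = 61.7541083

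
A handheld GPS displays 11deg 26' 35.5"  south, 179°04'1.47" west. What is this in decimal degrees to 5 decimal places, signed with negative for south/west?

φ: 11 + 26/60 + 35.5/3600 = 11.443194
hemisphere S, so the sign is −
λ: 4′ + 1.47″ = 4.02450′; 179 + 4.02450/60 = 179.067075
W ⇒ negate

-11.44319, -179.06708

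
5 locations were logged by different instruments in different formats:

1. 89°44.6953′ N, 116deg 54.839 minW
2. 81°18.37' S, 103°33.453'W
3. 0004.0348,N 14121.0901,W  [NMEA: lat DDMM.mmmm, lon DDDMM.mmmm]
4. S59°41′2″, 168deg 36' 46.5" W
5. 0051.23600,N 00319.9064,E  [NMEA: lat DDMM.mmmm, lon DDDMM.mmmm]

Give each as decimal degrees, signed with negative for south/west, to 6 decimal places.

Point 1:
  Lat: 89 + 44.6953/60 = 89.7449217
  N → positive
  Lon: 116 + 54.839/60 = 116.9139833
  W ⇒ negate
Point 2:
  Latitude: 18.37′ = 0.306167°; total 81.3061667
  S → negative
  λ: 103 + 33.453/60 = 103.5575500
  W ⇒ negate
Point 3:
  Lat: degrees = first 2 digits = 0, minutes = 4.0348; 0 + 4.0348/60 = 0.0672467
  N ⇒ keep positive
  λ: degrees = first 3 digits = 141, minutes = 21.0901; 141 + 21.0901/60 = 141.3515017
  W → negative
Point 4:
  φ: 41′ + 2″ = 41.03333′; 59 + 41.03333/60 = 59.6838889
  S ⇒ negate
  Longitude: 36′ + 46.5″ = 36.77500′; 168 + 36.77500/60 = 168.6129167
  hemisphere W, so the sign is −
Point 5:
  φ: degrees = first 2 digits = 0, minutes = 51.236; 0 + 51.236/60 = 0.8539333
  N ⇒ keep positive
  Lon: split at 3 digits → 003° and 19.9064′; 3 + 19.9064/60 = 3.3317733
  E → positive

1. 89.744922, -116.913983
2. -81.306167, -103.557550
3. 0.067247, -141.351502
4. -59.683889, -168.612917
5. 0.853933, 3.331773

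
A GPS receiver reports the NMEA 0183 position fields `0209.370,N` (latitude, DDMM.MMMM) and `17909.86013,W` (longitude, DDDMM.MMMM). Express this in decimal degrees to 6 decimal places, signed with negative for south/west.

2.156167, -179.164336

φ: degrees = first 2 digits = 2, minutes = 9.37; 2 + 9.37/60 = 2.1561667
N ⇒ keep positive
Lon: split at 3 digits → 179° and 9.86013′; 179 + 9.86013/60 = 179.1643355
W ⇒ negate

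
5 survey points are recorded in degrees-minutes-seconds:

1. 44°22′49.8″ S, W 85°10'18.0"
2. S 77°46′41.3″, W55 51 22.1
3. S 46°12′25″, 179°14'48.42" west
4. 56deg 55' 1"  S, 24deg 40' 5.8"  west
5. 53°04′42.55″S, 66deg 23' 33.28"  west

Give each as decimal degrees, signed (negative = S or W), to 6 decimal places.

1. -44.380500, -85.171667
2. -77.778139, -55.856139
3. -46.206944, -179.246783
4. -56.916944, -24.668278
5. -53.078486, -66.392578

Point 1:
  Lat: 44° + 22/60 + 49.8/3600 = 44 + 0.366667 + 0.013833 = 44.3805000
  hemisphere S, so the sign is −
  Lon: 85 + 10/60 + 18/3600 = 85.1716667
  W ⇒ negate
Point 2:
  Lat: 77° + 46/60 + 41.3/3600 = 77 + 0.766667 + 0.011472 = 77.7781389
  S → negative
  Lon: 51′ + 22.1″ = 51.36833′; 55 + 51.36833/60 = 55.8561389
  W ⇒ negate
Point 3:
  Latitude: 46 + 12/60 + 25/3600 = 46.2069444
  S ⇒ negate
  Longitude: 14′ + 48.42″ = 14.80700′; 179 + 14.80700/60 = 179.2467833
  hemisphere W, so the sign is −
Point 4:
  φ: 56° + 55/60 + 1/3600 = 56 + 0.916667 + 0.000278 = 56.9169444
  hemisphere S, so the sign is −
  Lon: 24° + 40/60 + 5.8/3600 = 24 + 0.666667 + 0.001611 = 24.6682778
  W → negative
Point 5:
  Lat: 53 + 4/60 + 42.55/3600 = 53.0784861
  S → negative
  Longitude: 23′ + 33.28″ = 23.55467′; 66 + 23.55467/60 = 66.3925778
  hemisphere W, so the sign is −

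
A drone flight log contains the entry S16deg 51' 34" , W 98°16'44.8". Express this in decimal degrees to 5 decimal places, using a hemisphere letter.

Latitude: 16 + 51/60 + 34/3600 = 16.859444
Longitude: 98° + 16/60 + 44.8/3600 = 98 + 0.266667 + 0.012444 = 98.279111

16.85944° S, 98.27911° W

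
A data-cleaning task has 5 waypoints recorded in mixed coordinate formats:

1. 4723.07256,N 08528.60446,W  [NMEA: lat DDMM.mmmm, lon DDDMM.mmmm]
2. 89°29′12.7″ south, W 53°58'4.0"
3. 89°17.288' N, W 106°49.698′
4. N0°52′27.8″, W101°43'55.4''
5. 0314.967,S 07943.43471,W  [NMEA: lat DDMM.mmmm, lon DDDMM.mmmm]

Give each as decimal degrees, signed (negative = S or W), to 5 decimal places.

Point 1:
  φ: split at 2 digits → 47° and 23.07256′; 47 + 23.07256/60 = 47.384543
  N → positive
  λ: degrees = first 3 digits = 85, minutes = 28.60446; 85 + 28.60446/60 = 85.476741
  W ⇒ negate
Point 2:
  Lat: 29′ + 12.7″ = 29.21167′; 89 + 29.21167/60 = 89.486861
  S → negative
  Lon: 58′ + 4″ = 58.06667′; 53 + 58.06667/60 = 53.967778
  W → negative
Point 3:
  Lat: 89 + 17.288/60 = 89.288133
  N ⇒ keep positive
  λ: 49.698′ = 0.828300°; total 106.828300
  hemisphere W, so the sign is −
Point 4:
  φ: 0° + 52/60 + 27.8/3600 = 0 + 0.866667 + 0.007722 = 0.874389
  N ⇒ keep positive
  Longitude: 101 + 43/60 + 55.4/3600 = 101.732056
  W → negative
Point 5:
  Lat: split at 2 digits → 03° and 14.967′; 3 + 14.967/60 = 3.249450
  hemisphere S, so the sign is −
  Longitude: degrees = first 3 digits = 79, minutes = 43.43471; 79 + 43.43471/60 = 79.723912
  W ⇒ negate

1. 47.38454, -85.47674
2. -89.48686, -53.96778
3. 89.28813, -106.82830
4. 0.87439, -101.73206
5. -3.24945, -79.72391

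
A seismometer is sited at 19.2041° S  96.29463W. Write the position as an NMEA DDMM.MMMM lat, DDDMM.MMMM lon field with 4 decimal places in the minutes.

1912.2460,S / 09617.6778,W

φ: fractional part 0.204100 → 12.246000 minutes
Longitude: fractional part 0.294630 → 17.677800 minutes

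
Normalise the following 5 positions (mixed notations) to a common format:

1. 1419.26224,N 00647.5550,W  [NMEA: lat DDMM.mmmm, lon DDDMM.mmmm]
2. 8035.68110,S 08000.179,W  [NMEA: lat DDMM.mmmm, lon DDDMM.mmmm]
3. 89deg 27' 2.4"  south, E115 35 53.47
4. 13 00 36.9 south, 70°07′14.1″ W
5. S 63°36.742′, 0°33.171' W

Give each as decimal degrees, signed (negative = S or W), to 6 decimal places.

1. 14.321037, -6.792583
2. -80.594685, -80.002983
3. -89.450667, 115.598186
4. -13.010250, -70.120583
5. -63.612367, -0.552850

Point 1:
  Latitude: degrees = first 2 digits = 14, minutes = 19.26224; 14 + 19.26224/60 = 14.3210373
  N ⇒ keep positive
  Longitude: degrees = first 3 digits = 6, minutes = 47.555; 6 + 47.555/60 = 6.7925833
  hemisphere W, so the sign is −
Point 2:
  φ: degrees = first 2 digits = 80, minutes = 35.6811; 80 + 35.6811/60 = 80.5946850
  S ⇒ negate
  Lon: degrees = first 3 digits = 80, minutes = 0.179; 80 + 0.179/60 = 80.0029833
  hemisphere W, so the sign is −
Point 3:
  Lat: 89 + 27/60 + 2.4/3600 = 89.4506667
  S → negative
  λ: 115° + 35/60 + 53.47/3600 = 115 + 0.583333 + 0.014853 = 115.5981861
  E → positive
Point 4:
  φ: 13 + 0/60 + 36.9/3600 = 13.0102500
  S ⇒ negate
  λ: 7′ + 14.1″ = 7.23500′; 70 + 7.23500/60 = 70.1205833
  W → negative
Point 5:
  Lat: 63 + 36.742/60 = 63.6123667
  S → negative
  Lon: 0 + 33.171/60 = 0.5528500
  W ⇒ negate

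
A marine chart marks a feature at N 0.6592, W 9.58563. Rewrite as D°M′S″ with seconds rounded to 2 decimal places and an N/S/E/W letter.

φ: 0.659200 × 60 = 39.55200′ → 39′, remainder × 60 = 33.1200″
Lon: whole degrees 9; 35.13780′ → 35′ and 8.2680″

0°39′33.12″ N, 9°35′8.27″ W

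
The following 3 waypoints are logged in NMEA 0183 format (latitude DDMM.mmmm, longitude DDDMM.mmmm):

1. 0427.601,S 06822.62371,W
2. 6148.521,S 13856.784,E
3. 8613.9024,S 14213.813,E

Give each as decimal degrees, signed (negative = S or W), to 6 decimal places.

1. -4.460017, -68.377062
2. -61.808683, 138.946400
3. -86.231707, 142.230217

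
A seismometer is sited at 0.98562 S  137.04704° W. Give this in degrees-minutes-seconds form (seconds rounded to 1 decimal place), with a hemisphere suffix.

0°59′8.2″ S, 137°02′49.3″ W

Lat: 0.985620 × 60 = 59.13720′ → 59′, remainder × 60 = 8.232″
Longitude: 0.047040° → 2.82240′; 0.82240 × 60 = 49.344″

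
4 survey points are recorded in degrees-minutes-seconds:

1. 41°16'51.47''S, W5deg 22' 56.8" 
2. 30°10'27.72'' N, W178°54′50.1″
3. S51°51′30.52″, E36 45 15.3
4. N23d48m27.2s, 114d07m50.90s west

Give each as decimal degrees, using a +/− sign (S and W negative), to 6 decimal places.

Point 1:
  Lat: 41° + 16/60 + 51.47/3600 = 41 + 0.266667 + 0.014297 = 41.2809639
  S → negative
  Lon: 22′ + 56.8″ = 22.94667′; 5 + 22.94667/60 = 5.3824444
  W → negative
Point 2:
  Latitude: 10′ + 27.72″ = 10.46200′; 30 + 10.46200/60 = 30.1743667
  N → positive
  Longitude: 178° + 54/60 + 50.1/3600 = 178 + 0.900000 + 0.013917 = 178.9139167
  W ⇒ negate
Point 3:
  φ: 51° + 51/60 + 30.52/3600 = 51 + 0.850000 + 0.008478 = 51.8584778
  hemisphere S, so the sign is −
  Longitude: 45′ + 15.3″ = 45.25500′; 36 + 45.25500/60 = 36.7542500
  E → positive
Point 4:
  Latitude: 48′ + 27.2″ = 48.45333′; 23 + 48.45333/60 = 23.8075556
  N ⇒ keep positive
  Longitude: 114° + 7/60 + 50.9/3600 = 114 + 0.116667 + 0.014139 = 114.1308056
  W → negative

1. -41.280964, -5.382444
2. 30.174367, -178.913917
3. -51.858478, 36.754250
4. 23.807556, -114.130806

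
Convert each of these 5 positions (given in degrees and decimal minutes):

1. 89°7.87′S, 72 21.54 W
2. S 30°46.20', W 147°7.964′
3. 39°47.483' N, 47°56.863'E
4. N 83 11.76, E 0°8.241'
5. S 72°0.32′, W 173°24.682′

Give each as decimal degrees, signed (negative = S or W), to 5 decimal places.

1. -89.13117, -72.35900
2. -30.77000, -147.13273
3. 39.79138, 47.94772
4. 83.19600, 0.13735
5. -72.00533, -173.41137

Point 1:
  φ: 7.87′ = 0.131167°; total 89.131167
  S → negative
  Longitude: 21.54′ = 0.359000°; total 72.359000
  hemisphere W, so the sign is −
Point 2:
  φ: 30 + 46.2/60 = 30.770000
  S ⇒ negate
  λ: 147 + 7.964/60 = 147.132733
  W → negative
Point 3:
  Lat: 39 + 47.483/60 = 39.791383
  N ⇒ keep positive
  Lon: 56.863′ = 0.947717°; total 47.947717
  E → positive
Point 4:
  Latitude: 83 + 11.76/60 = 83.196000
  N ⇒ keep positive
  Longitude: 0 + 8.241/60 = 0.137350
  E → positive
Point 5:
  Latitude: 0.32′ = 0.005333°; total 72.005333
  S → negative
  Lon: 24.682′ = 0.411367°; total 173.411367
  W → negative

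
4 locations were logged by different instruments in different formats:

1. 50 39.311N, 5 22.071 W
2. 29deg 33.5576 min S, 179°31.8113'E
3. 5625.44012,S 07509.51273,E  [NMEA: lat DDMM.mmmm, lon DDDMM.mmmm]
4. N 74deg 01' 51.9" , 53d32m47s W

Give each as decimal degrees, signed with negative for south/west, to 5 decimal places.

Point 1:
  Latitude: 39.311′ = 0.655183°; total 50.655183
  N ⇒ keep positive
  Longitude: 5 + 22.071/60 = 5.367850
  hemisphere W, so the sign is −
Point 2:
  Latitude: 29 + 33.5576/60 = 29.559293
  hemisphere S, so the sign is −
  λ: 31.8113′ = 0.530188°; total 179.530188
  E → positive
Point 3:
  Lat: split at 2 digits → 56° and 25.44012′; 56 + 25.44012/60 = 56.424002
  S → negative
  Longitude: split at 3 digits → 075° and 9.51273′; 75 + 9.51273/60 = 75.158546
  E ⇒ keep positive
Point 4:
  φ: 1′ + 51.9″ = 1.86500′; 74 + 1.86500/60 = 74.031083
  N ⇒ keep positive
  Longitude: 32′ + 47″ = 32.78333′; 53 + 32.78333/60 = 53.546389
  W → negative

1. 50.65518, -5.36785
2. -29.55929, 179.53019
3. -56.42400, 75.15855
4. 74.03108, -53.54639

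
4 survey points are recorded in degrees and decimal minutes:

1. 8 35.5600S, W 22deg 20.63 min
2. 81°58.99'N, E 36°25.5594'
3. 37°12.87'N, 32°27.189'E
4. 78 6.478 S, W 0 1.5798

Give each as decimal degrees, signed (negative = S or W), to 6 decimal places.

Point 1:
  Latitude: 35.56′ = 0.592667°; total 8.5926667
  S ⇒ negate
  λ: 20.63′ = 0.343833°; total 22.3438333
  hemisphere W, so the sign is −
Point 2:
  φ: 81 + 58.99/60 = 81.9831667
  N → positive
  λ: 25.5594′ = 0.425990°; total 36.4259900
  E ⇒ keep positive
Point 3:
  Lat: 37 + 12.87/60 = 37.2145000
  N ⇒ keep positive
  Longitude: 27.189′ = 0.453150°; total 32.4531500
  E → positive
Point 4:
  Lat: 6.478′ = 0.107967°; total 78.1079667
  S ⇒ negate
  λ: 1.5798′ = 0.026330°; total 0.0263300
  W → negative

1. -8.592667, -22.343833
2. 81.983167, 36.425990
3. 37.214500, 32.453150
4. -78.107967, -0.026330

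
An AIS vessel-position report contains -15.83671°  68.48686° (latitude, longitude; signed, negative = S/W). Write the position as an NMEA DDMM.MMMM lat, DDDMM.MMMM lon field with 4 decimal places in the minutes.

Latitude is negative → S; |value| = 15.836710
φ: fractional part 0.836710 → 50.202600 minutes
Lon: minutes = (68.486860 − 68) × 60 = 29.211600

1550.2026,S / 06829.2116,E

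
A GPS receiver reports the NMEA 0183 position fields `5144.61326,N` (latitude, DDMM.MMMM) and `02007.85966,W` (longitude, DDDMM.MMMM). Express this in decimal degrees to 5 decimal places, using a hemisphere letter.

51.74355° N, 20.13099° W

Latitude: degrees = first 2 digits = 51, minutes = 44.61326; 51 + 44.61326/60 = 51.743554
Longitude: split at 3 digits → 020° and 7.85966′; 20 + 7.85966/60 = 20.130994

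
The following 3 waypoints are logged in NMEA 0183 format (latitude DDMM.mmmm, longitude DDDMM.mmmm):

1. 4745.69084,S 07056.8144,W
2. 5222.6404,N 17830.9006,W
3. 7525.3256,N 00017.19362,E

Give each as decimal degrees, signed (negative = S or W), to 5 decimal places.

1. -47.76151, -70.94691
2. 52.37734, -178.51501
3. 75.42209, 0.28656

Point 1:
  Latitude: degrees = first 2 digits = 47, minutes = 45.69084; 47 + 45.69084/60 = 47.761514
  S → negative
  λ: degrees = first 3 digits = 70, minutes = 56.8144; 70 + 56.8144/60 = 70.946907
  W → negative
Point 2:
  Latitude: degrees = first 2 digits = 52, minutes = 22.6404; 52 + 22.6404/60 = 52.377340
  N ⇒ keep positive
  λ: split at 3 digits → 178° and 30.9006′; 178 + 30.9006/60 = 178.515010
  W ⇒ negate
Point 3:
  Latitude: split at 2 digits → 75° and 25.3256′; 75 + 25.3256/60 = 75.422093
  N ⇒ keep positive
  λ: split at 3 digits → 000° and 17.19362′; 0 + 17.19362/60 = 0.286560
  E ⇒ keep positive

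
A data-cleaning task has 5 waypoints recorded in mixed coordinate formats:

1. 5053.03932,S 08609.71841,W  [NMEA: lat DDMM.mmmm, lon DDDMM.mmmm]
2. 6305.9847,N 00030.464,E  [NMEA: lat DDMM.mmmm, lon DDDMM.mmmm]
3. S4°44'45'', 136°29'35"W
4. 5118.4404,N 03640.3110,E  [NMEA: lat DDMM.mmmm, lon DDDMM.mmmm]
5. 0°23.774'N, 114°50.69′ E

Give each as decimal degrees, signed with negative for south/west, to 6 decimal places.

1. -50.883989, -86.161974
2. 63.099745, 0.507733
3. -4.745833, -136.493056
4. 51.307340, 36.671850
5. 0.396233, 114.844833

Point 1:
  φ: degrees = first 2 digits = 50, minutes = 53.03932; 50 + 53.03932/60 = 50.8839887
  S → negative
  Lon: degrees = first 3 digits = 86, minutes = 9.71841; 86 + 9.71841/60 = 86.1619735
  W → negative
Point 2:
  φ: split at 2 digits → 63° and 5.9847′; 63 + 5.9847/60 = 63.0997450
  N → positive
  λ: split at 3 digits → 000° and 30.464′; 0 + 30.464/60 = 0.5077333
  E → positive
Point 3:
  Latitude: 44′ + 45″ = 44.75000′; 4 + 44.75000/60 = 4.7458333
  S ⇒ negate
  λ: 136 + 29/60 + 35/3600 = 136.4930556
  hemisphere W, so the sign is −
Point 4:
  φ: degrees = first 2 digits = 51, minutes = 18.4404; 51 + 18.4404/60 = 51.3073400
  N → positive
  Longitude: degrees = first 3 digits = 36, minutes = 40.311; 36 + 40.311/60 = 36.6718500
  E ⇒ keep positive
Point 5:
  Lat: 23.774′ = 0.396233°; total 0.3962333
  N → positive
  Lon: 50.69′ = 0.844833°; total 114.8448333
  E ⇒ keep positive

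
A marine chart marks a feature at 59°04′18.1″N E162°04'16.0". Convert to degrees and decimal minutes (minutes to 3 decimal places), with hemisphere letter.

59° 4.302′ N, 162° 4.267′ E

Lat: seconds/60 = 0.30167; minutes = 4 + 0.30167 = 4.30167
Lon: seconds/60 = 0.26667; minutes = 4 + 0.26667 = 4.26667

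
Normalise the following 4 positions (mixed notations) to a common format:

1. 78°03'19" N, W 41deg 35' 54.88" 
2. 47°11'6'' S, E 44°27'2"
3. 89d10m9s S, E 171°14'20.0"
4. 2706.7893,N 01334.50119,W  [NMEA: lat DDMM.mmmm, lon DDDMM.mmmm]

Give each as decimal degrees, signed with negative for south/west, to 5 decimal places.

Point 1:
  φ: 78° + 3/60 + 19/3600 = 78 + 0.050000 + 0.005278 = 78.055278
  N → positive
  Longitude: 35′ + 54.88″ = 35.91467′; 41 + 35.91467/60 = 41.598578
  hemisphere W, so the sign is −
Point 2:
  Latitude: 47° + 11/60 + 6/3600 = 47 + 0.183333 + 0.001667 = 47.185000
  S ⇒ negate
  Lon: 44° + 27/60 + 2/3600 = 44 + 0.450000 + 0.000556 = 44.450556
  E ⇒ keep positive
Point 3:
  Latitude: 89 + 10/60 + 9/3600 = 89.169167
  S ⇒ negate
  Longitude: 171 + 14/60 + 20/3600 = 171.238889
  E → positive
Point 4:
  φ: split at 2 digits → 27° and 6.7893′; 27 + 6.7893/60 = 27.113155
  N → positive
  Lon: split at 3 digits → 013° and 34.50119′; 13 + 34.50119/60 = 13.575020
  W → negative

1. 78.05528, -41.59858
2. -47.18500, 44.45056
3. -89.16917, 171.23889
4. 27.11316, -13.57502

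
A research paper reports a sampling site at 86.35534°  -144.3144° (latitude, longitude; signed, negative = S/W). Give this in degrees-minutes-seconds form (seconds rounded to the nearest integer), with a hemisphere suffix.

86°21′19″ N, 144°18′52″ W

Lat: 0.355340° → 21.32040′; 0.32040 × 60 = 19.22″
Longitude is negative → W; |value| = 144.314400
Lon: 0.314400 × 60 = 18.86400′ → 18′, remainder × 60 = 51.84″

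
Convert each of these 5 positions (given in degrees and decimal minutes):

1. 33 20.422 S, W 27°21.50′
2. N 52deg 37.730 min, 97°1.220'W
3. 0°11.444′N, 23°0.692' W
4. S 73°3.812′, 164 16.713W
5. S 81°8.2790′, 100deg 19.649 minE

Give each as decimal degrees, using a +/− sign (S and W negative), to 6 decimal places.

1. -33.340367, -27.358333
2. 52.628833, -97.020333
3. 0.190733, -23.011533
4. -73.063533, -164.278550
5. -81.137983, 100.327483

Point 1:
  Latitude: 20.422′ = 0.340367°; total 33.3403667
  S → negative
  λ: 27 + 21.5/60 = 27.3583333
  hemisphere W, so the sign is −
Point 2:
  φ: 37.73′ = 0.628833°; total 52.6288333
  N → positive
  λ: 97 + 1.22/60 = 97.0203333
  hemisphere W, so the sign is −
Point 3:
  φ: 0 + 11.444/60 = 0.1907333
  N ⇒ keep positive
  Lon: 23 + 0.692/60 = 23.0115333
  W → negative
Point 4:
  Latitude: 3.812′ = 0.063533°; total 73.0635333
  S → negative
  Longitude: 164 + 16.713/60 = 164.2785500
  W → negative
Point 5:
  Latitude: 8.279′ = 0.137983°; total 81.1379833
  S → negative
  Longitude: 100 + 19.649/60 = 100.3274833
  E ⇒ keep positive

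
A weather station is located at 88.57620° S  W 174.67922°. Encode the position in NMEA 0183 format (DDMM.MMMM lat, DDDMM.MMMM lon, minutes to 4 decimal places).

8834.5720,S / 17440.7532,W

φ: minutes = (88.576200 − 88) × 60 = 34.572000
λ: minutes = (174.679220 − 174) × 60 = 40.753200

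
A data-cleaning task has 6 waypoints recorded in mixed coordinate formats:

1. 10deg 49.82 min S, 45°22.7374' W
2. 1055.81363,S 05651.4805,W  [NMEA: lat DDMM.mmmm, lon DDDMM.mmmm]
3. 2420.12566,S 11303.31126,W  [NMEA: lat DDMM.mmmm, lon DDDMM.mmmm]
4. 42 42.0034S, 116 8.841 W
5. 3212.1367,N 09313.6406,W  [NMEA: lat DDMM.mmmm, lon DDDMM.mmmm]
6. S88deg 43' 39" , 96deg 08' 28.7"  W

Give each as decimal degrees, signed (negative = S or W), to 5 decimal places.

Point 1:
  φ: 49.82′ = 0.830333°; total 10.830333
  S → negative
  Lon: 45 + 22.7374/60 = 45.378957
  hemisphere W, so the sign is −
Point 2:
  Lat: degrees = first 2 digits = 10, minutes = 55.81363; 10 + 55.81363/60 = 10.930227
  hemisphere S, so the sign is −
  Lon: split at 3 digits → 056° and 51.4805′; 56 + 51.4805/60 = 56.858008
  hemisphere W, so the sign is −
Point 3:
  φ: degrees = first 2 digits = 24, minutes = 20.12566; 24 + 20.12566/60 = 24.335428
  hemisphere S, so the sign is −
  Lon: degrees = first 3 digits = 113, minutes = 3.31126; 113 + 3.31126/60 = 113.055188
  W ⇒ negate
Point 4:
  Lat: 42.0034′ = 0.700057°; total 42.700057
  hemisphere S, so the sign is −
  Longitude: 8.841′ = 0.147350°; total 116.147350
  hemisphere W, so the sign is −
Point 5:
  φ: degrees = first 2 digits = 32, minutes = 12.1367; 32 + 12.1367/60 = 32.202278
  N → positive
  Lon: degrees = first 3 digits = 93, minutes = 13.6406; 93 + 13.6406/60 = 93.227343
  W ⇒ negate
Point 6:
  Lat: 88° + 43/60 + 39/3600 = 88 + 0.716667 + 0.010833 = 88.727500
  S → negative
  Longitude: 96° + 8/60 + 28.7/3600 = 96 + 0.133333 + 0.007972 = 96.141306
  W ⇒ negate

1. -10.83033, -45.37896
2. -10.93023, -56.85801
3. -24.33543, -113.05519
4. -42.70006, -116.14735
5. 32.20228, -93.22734
6. -88.72750, -96.14131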